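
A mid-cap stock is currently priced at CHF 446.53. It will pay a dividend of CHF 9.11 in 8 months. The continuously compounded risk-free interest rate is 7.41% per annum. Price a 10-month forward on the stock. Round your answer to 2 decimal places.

CHF 465.75

PV(dividends) I = 9.11·e^(−0.0741·8/12)
I = 8.6709
F = (S − I)·e^(rT) = (446.53 − 8.6709) · e^(0.0741·10/12)
= 437.8591 · e^0.061750 = 437.8591 × 1.063696 = CHF 465.75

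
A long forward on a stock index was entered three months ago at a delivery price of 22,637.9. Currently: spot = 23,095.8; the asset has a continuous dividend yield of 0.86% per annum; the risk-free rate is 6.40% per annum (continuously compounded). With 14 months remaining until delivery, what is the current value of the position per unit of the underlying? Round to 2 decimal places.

1856.06

Current fair forward for the remaining 14 months: F = S·e^((r − q)·T), (r − q) = 0.0640 − 0.0086 = 0.0554
F = 23095.8 · e^(0.0554 × 14/12) = 23095.8 × 1.06676780 = 24637.8558
Value of long forward = (F − K)·e^(−rT) = (24637.8558 − 22637.9) · e^(−0.0640·14/12)
= 1999.9558 × 0.92805279 = 1856.06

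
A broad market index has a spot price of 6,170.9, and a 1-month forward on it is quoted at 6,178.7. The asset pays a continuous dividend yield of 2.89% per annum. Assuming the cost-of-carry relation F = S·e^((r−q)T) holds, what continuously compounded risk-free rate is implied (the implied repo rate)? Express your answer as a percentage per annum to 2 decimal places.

From F = S·e^((r−q)T): (r − q) = ln(F/S)/T
ln(6178.7/6170.9) = ln(1.001264) = 0.001263
(r − q) = 0.001263 / (1/12) = 0.015156
r = ln(F/S)/T + q = 0.015156 + 0.0289 = 0.044056
r = 4.41%

4.41%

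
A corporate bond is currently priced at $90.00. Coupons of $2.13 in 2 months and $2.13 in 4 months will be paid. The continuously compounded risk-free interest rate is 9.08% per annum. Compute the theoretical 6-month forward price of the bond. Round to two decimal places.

$89.82

PV(coupons) I = 2.13·e^(−0.0908·2/12) + 2.13·e^(−0.0908·4/12)
I = 2.0980 + 2.0665 = 4.1645
F = (S − I)·e^(rT) = (90.00 − 4.1645) · e^(0.0908·6/12)
= 85.8355 · e^0.045400 = 85.8355 × 1.046446 = $89.82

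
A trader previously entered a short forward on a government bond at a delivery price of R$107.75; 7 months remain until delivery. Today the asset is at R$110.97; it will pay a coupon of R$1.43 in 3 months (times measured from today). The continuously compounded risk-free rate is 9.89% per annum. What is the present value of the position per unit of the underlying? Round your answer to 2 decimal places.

-R$7.87

PV(remaining coupons) I = 1.43·e^(−0.0989·3/12) = 1.3951
Current forward F = (S − I)·e^(rT) = (110.97 − 1.3951)·e^(0.0989·7/12) = 109.5749 × 1.059388 = 116.0823
Value (long) = (F − K)·e^(−rT) = (116.0823 − 107.75) × 0.943941 = 7.8652
Short position value = −(long value) = -R$7.87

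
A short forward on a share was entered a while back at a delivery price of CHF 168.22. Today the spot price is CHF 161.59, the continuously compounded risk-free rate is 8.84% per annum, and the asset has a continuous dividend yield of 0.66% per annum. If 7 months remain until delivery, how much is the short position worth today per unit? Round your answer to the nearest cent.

Current fair forward for the remaining 7 months: F = S·e^((r − q)·T), (r − q) = 0.0884 − 0.0066 = 0.0818
F = 161.59 · e^(0.0818 × 7/12) = 161.59 × 1.048873 = 169.4874
Value of long forward = (F − K)·e^(−rT) = (169.4874 − 168.22) · e^(−0.0884·7/12)
= 1.2674 × 0.949740 = 1.20
Short position value = −(long value) = -CHF 1.20

-CHF 1.20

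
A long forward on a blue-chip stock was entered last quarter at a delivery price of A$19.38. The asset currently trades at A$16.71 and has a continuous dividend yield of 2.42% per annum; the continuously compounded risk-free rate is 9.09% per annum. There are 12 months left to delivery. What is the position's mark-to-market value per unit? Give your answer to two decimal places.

-A$1.39

Current fair forward for the remaining 12 months: F = S·e^((r − q)·T), (r − q) = 0.0909 − 0.0242 = 0.0667
F = 16.71 · e^(0.0667 × 12/12) = 16.71 × 1.068975 = 17.8626
Value of long forward = (F − K)·e^(−rT) = (17.8626 − 19.38) · e^(−0.0909·12/12)
= -1.5174 × 0.913109 = -1.39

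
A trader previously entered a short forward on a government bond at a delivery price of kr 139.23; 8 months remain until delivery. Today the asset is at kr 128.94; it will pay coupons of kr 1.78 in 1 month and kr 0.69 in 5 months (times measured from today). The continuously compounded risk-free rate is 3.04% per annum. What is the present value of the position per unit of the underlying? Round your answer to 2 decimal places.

kr 9.95

PV(remaining coupons) I = 1.78·e^(−0.0304·1/12) + 0.69·e^(−0.0304·5/12) = 2.4568
Current forward F = (S − I)·e^(rT) = (128.94 − 2.4568)·e^(0.0304·8/12) = 126.4832 × 1.020473 = 129.0727
Value (long) = (F − K)·e^(−rT) = (129.0727 − 139.23) × 0.979937 = -9.9535
Short position value = −(long value) = kr 9.95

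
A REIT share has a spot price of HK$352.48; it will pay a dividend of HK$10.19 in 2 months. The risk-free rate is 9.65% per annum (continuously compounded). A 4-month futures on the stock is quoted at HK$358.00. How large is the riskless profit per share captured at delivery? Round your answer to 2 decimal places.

HK$4.35 per share

PV(dividends) I = 10.19·e^(−0.0965·2/12) = 10.0274
Fair futures F* = (S − I)·e^(rT) = (352.48 − 10.0274)·e^0.032167 = 342.4526 × 1.032690 = 353.6474
Market HK$358.00 > fair 353.6474: forward overpriced → cash-and-carry (borrow at r, buy the stock and collect the dividends, short the forward).
Profit at T = |F_mkt − F*| = |358.00 − 353.6474| = HK$4.35 per share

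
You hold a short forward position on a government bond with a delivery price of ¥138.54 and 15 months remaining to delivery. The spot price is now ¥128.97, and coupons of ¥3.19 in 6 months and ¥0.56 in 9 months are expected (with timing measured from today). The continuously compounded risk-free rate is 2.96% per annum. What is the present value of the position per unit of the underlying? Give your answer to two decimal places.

PV(remaining coupons) I = 3.19·e^(−0.0296·6/12) + 0.56·e^(−0.0296·9/12) = 3.6908
Current forward F = (S − I)·e^(rT) = (128.97 − 3.6908)·e^(0.0296·15/12) = 125.2792 × 1.037693 = 130.0013
Value (long) = (F − K)·e^(−rT) = (130.0013 − 138.54) × 0.963676 = -8.2285
Short position value = −(long value) = ¥8.23

¥8.23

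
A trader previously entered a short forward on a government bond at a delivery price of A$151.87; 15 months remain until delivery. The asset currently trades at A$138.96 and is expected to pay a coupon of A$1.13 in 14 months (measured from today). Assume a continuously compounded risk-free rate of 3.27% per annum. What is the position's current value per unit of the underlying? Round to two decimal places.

PV(remaining coupons) I = 1.13·e^(−0.0327·14/12) = 1.0877
Current forward F = (S − I)·e^(rT) = (138.96 − 1.0877)·e^(0.0327·15/12) = 137.8723 × 1.041722 = 143.6246
Value (long) = (F − K)·e^(−rT) = (143.6246 − 151.87) × 0.959949 = -7.9152
Short position value = −(long value) = A$7.92

A$7.92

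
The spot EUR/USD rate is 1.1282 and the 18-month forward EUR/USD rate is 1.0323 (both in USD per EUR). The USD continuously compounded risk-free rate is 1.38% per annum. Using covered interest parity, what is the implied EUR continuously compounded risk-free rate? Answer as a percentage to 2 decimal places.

F = S·e^((r_USD − r_EUR)T) ⇒ r_EUR = r_USD − ln(F/S)/T
ln(1.0323/1.1282) = -0.088834; /(18/12) = -0.059223
r_EUR = 0.0138 + 0.059223 = 0.073023
r_EUR = 7.30%

7.30%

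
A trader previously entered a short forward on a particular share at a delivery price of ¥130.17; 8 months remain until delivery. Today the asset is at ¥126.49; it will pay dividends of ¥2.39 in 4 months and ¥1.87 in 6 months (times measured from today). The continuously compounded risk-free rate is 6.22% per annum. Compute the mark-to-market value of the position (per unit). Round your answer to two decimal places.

PV(remaining dividends) I = 2.39·e^(−0.0622·4/12) + 1.87·e^(−0.0622·6/12) = 4.1537
Current forward F = (S − I)·e^(rT) = (126.49 − 4.1537)·e^(0.0622·8/12) = 122.3363 × 1.042338 = 127.5158
Value (long) = (F − K)·e^(−rT) = (127.5158 − 130.17) × 0.959381 = -2.5464
Short position value = −(long value) = ¥2.55

¥2.55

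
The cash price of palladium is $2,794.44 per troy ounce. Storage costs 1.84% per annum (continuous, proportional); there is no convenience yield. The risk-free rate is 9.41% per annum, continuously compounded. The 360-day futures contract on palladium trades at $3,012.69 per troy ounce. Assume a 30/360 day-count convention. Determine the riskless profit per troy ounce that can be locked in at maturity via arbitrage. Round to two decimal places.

Fair futures: F* = S·e^(carry·T), with carry = (r + u) = 0.0941 + 0.0184 = 0.1125
F* = 2794.44 · e^(0.1125 × 360/360) = 2794.44 · e^0.11250000 = 2794.44 × 1.11907226 = $3127.1803
Market $3012.69 < fair $3127.1803: forward underpriced → reverse cash-and-carry (short spot, go long the forward).
At maturity, profit = |F_mkt − F*| = |3012.69 − 3127.1803| = $114.49 per troy ounce

$114.49 per troy ounce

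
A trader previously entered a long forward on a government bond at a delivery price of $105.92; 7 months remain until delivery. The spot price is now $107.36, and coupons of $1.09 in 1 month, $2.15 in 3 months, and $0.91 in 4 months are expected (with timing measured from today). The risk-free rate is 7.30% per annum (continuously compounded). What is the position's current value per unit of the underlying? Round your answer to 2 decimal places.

$1.77

PV(remaining coupons) I = 1.09·e^(−0.0730·1/12) + 2.15·e^(−0.0730·3/12) + 0.91·e^(−0.0730·4/12) = 4.0826
Current forward F = (S − I)·e^(rT) = (107.36 − 4.0826)·e^(0.0730·7/12) = 103.2774 × 1.043503 = 107.7703
Value (long) = (F − K)·e^(−rT) = (107.7703 − 105.92) × 0.958311 = 1.7732
Value = $1.77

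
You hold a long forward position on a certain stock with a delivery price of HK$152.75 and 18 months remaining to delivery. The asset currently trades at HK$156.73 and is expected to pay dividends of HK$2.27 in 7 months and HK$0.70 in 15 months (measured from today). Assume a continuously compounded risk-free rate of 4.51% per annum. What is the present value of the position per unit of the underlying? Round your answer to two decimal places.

HK$11.10

PV(remaining dividends) I = 2.27·e^(−0.0451·7/12) + 0.70·e^(−0.0451·15/12) = 2.8727
Current forward F = (S − I)·e^(rT) = (156.73 − 2.8727)·e^(0.0451·18/12) = 153.8573 × 1.069991 = 164.6259
Value (long) = (F − K)·e^(−rT) = (164.6259 − 152.75) × 0.934588 = 11.0991
Value = HK$11.10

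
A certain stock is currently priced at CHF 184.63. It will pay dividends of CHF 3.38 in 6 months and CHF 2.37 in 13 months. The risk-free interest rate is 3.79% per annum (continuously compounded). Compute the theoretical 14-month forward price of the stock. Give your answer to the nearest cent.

PV(dividends) I = 3.38·e^(−0.0379·6/12) + 2.37·e^(−0.0379·13/12)
I = 3.3166 + 2.2747 = 5.5913
F = (S − I)·e^(rT) = (184.63 − 5.5913) · e^(0.0379·14/12)
= 179.0387 · e^0.044217 = 179.0387 × 1.045209 = CHF 187.13

CHF 187.13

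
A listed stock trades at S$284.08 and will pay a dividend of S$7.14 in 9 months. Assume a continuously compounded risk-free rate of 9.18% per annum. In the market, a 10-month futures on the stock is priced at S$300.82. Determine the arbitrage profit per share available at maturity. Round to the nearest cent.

S$1.35 per share

PV(dividends) I = 7.14·e^(−0.0918·9/12) = 6.6650
Fair futures F* = (S − I)·e^(rT) = (284.08 − 6.6650)·e^0.076500 = 277.4150 × 1.079502 = 299.4700
Market S$300.82 > fair 299.4700: forward overpriced → cash-and-carry (borrow at r, buy the stock and collect the dividends, short the forward).
Profit at T = |F_mkt − F*| = |300.82 − 299.4700| = S$1.35 per share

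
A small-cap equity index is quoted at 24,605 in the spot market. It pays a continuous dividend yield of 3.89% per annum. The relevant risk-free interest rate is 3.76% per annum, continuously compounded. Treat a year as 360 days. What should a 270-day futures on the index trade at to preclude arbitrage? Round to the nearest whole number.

24,581

F = S·e^((r − q)T) = 24605 · e^((0.0376 − 0.0389) × 270/360)
= 24605 · e^-0.000975 = 24605 × 0.999025
F = 24,581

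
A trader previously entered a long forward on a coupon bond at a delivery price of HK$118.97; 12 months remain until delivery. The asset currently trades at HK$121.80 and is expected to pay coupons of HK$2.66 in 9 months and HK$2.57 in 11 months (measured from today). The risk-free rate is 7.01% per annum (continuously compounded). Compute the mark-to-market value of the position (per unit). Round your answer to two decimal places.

PV(remaining coupons) I = 2.66·e^(−0.0701·9/12) + 2.57·e^(−0.0701·11/12) = 4.9338
Current forward F = (S − I)·e^(rT) = (121.80 − 4.9338)·e^(0.0701·12/12) = 116.8662 × 1.072615 = 125.3524
Value (long) = (F − K)·e^(−rT) = (125.3524 − 118.97) × 0.932301 = 5.9503
Value = HK$5.95

HK$5.95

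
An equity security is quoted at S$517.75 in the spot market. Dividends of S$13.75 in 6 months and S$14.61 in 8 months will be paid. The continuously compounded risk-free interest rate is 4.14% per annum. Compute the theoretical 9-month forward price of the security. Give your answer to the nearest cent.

S$505.52

PV(dividends) I = 13.75·e^(−0.0414·6/12) + 14.61·e^(−0.0414·8/12)
I = 13.4683 + 14.2123 = 27.6806
F = (S − I)·e^(rT) = (517.75 − 27.6806) · e^(0.0414·9/12)
= 490.0694 · e^0.031050 = 490.0694 × 1.031537 = S$505.52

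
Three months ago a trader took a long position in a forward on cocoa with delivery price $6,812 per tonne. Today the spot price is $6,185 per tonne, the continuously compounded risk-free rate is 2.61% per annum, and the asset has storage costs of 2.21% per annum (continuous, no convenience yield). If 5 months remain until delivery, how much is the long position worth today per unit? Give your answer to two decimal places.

-$496.10 per tonne

Current fair forward for the remaining 5 months: F = S·e^((r + u)·T), (r + u) = 0.0261 + 0.0221 = 0.0482
F = 6185 · e^(0.0482 × 5/12) = 6185 × 1.02028636 = 6310.4711
Value of long forward = (F − K)·e^(−rT) = (6310.4711 − 6812) · e^(−0.0261·5/12)
= -501.5289 × 0.98918392 = -496.10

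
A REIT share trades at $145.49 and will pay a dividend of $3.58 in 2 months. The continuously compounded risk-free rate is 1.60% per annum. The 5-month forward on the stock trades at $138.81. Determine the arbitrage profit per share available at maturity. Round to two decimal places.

$4.06 per share

PV(dividends) I = 3.58·e^(−0.0160·2/12) = 3.5705
Fair forward F* = (S − I)·e^(rT) = (145.49 − 3.5705)·e^0.006667 = 141.9195 × 1.006689 = 142.8688
Market $138.81 < fair 142.8688: forward underpriced → reverse cash-and-carry (short the stock, invest proceeds at r, pay the dividends, go long the forward).
Profit at T = |F_mkt − F*| = |138.81 − 142.8688| = $4.06 per share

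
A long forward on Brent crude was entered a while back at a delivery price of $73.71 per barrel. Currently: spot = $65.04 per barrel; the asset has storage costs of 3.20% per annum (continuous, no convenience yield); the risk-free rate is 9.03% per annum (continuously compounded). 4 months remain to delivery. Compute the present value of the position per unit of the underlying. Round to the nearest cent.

-$5.79 per barrel

Current fair forward for the remaining 4 months: F = S·e^((r + u)·T), (r + u) = 0.0903 + 0.0320 = 0.1223
F = 65.04 · e^(0.1223 × 4/12) = 65.04 × 1.041609 = 67.7462
Value of long forward = (F − K)·e^(−rT) = (67.7462 − 73.71) · e^(−0.0903·4/12)
= -5.9638 × 0.970348 = -5.79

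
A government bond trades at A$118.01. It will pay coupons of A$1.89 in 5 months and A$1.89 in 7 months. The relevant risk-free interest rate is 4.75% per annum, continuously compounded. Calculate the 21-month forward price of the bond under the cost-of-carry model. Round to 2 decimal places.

A$124.23

PV(coupons) I = 1.89·e^(−0.0475·5/12) + 1.89·e^(−0.0475·7/12)
I = 1.8530 + 1.8384 = 3.6914
F = (S − I)·e^(rT) = (118.01 − 3.6914) · e^(0.0475·21/12)
= 114.3186 · e^0.083125 = 114.3186 × 1.086678 = A$124.23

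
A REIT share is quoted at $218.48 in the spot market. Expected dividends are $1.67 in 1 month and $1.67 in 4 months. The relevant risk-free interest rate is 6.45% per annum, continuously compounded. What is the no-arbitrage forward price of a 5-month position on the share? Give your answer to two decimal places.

$221.05

PV(dividends) I = 1.67·e^(−0.0645·1/12) + 1.67·e^(−0.0645·4/12)
I = 1.6610 + 1.6345 = 3.2955
F = (S − I)·e^(rT) = (218.48 − 3.2955) · e^(0.0645·5/12)
= 215.1845 · e^0.026875 = 215.1845 × 1.027239 = $221.05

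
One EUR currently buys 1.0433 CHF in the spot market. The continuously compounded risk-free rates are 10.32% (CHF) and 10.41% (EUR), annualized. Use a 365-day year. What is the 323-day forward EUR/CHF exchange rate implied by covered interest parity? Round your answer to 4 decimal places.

1.0425

F = S·e^((r_CHF − r_EUR)T) = 1.0433 · e^((0.1032 − 0.1041) × 323/365)
= 1.0433 · e^-0.000796 = 1.0433 × 0.999204
F = 1.0425 CHF per EUR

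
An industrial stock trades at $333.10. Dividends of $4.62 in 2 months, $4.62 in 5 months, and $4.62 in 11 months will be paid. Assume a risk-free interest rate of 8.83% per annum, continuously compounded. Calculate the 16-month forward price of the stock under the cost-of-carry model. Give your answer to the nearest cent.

PV(dividends) I = 4.62·e^(−0.0883·2/12) + 4.62·e^(−0.0883·5/12) + 4.62·e^(−0.0883·11/12)
I = 4.5525 + 4.4531 + 4.2608 = 13.2664
F = (S − I)·e^(rT) = (333.10 − 13.2664) · e^(0.0883·16/12)
= 319.8336 · e^0.117733 = 319.8336 × 1.124944 = $359.79

$359.79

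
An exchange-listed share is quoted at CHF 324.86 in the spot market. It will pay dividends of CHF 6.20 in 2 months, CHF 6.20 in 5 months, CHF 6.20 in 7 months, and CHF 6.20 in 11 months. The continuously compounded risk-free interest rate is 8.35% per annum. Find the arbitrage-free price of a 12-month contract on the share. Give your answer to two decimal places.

CHF 327.33

PV(dividends) I = 6.20·e^(−0.0835·2/12) + 6.20·e^(−0.0835·5/12) + 6.20·e^(−0.0835·7/12) + 6.20·e^(−0.0835·11/12)
I = 6.1143 + 5.9880 + 5.9052 + 5.7431 = 23.7506
F = (S − I)·e^(rT) = (324.86 − 23.7506) · e^(0.0835·12/12)
= 301.1094 · e^0.083500 = 301.1094 × 1.087085 = CHF 327.33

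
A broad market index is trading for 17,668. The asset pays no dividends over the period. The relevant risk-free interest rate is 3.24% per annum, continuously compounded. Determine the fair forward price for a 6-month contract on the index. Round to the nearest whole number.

F = S·e^(rT) = 17668 · e^(0.0324 × 6/12)
= 17668 · e^0.016200 = 17668 × 1.016332
F = 17,957

17,957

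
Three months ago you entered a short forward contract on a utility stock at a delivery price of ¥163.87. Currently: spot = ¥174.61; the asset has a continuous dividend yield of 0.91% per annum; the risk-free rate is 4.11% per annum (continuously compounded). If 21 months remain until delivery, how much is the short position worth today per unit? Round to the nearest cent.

Current fair forward for the remaining 21 months: F = S·e^((r − q)·T), (r − q) = 0.0411 − 0.0091 = 0.0320
F = 174.61 · e^(0.0320 × 21/12) = 174.61 × 1.057598 = 184.6672
Value of long forward = (F − K)·e^(−rT) = (184.6672 − 163.87) · e^(−0.0411·21/12)
= 20.7972 × 0.930601 = 19.35
Short position value = −(long value) = -¥19.35

-¥19.35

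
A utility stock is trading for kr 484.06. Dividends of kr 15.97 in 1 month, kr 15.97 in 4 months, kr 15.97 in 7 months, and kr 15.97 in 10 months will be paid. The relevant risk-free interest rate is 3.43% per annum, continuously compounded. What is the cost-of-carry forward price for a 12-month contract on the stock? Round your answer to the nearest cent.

PV(dividends) I = 15.97·e^(−0.0343·1/12) + 15.97·e^(−0.0343·4/12) + 15.97·e^(−0.0343·7/12) + 15.97·e^(−0.0343·10/12)
I = 15.9244 + 15.7884 + 15.6536 + 15.5200 = 62.8864
F = (S − I)·e^(rT) = (484.06 − 62.8864) · e^(0.0343·12/12)
= 421.1736 · e^0.034300 = 421.1736 × 1.034895 = kr 435.87

kr 435.87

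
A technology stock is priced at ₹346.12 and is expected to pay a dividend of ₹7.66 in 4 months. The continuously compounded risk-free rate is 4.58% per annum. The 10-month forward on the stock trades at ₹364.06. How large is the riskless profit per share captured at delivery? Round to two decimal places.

PV(dividends) I = 7.66·e^(−0.0458·4/12) = 7.5439
Fair forward F* = (S − I)·e^(rT) = (346.12 − 7.5439)·e^0.038167 = 338.5761 × 1.038905 = 351.7484
Market ₹364.06 > fair 351.7484: forward overpriced → cash-and-carry (borrow at r, buy the stock and collect the dividends, short the forward).
Profit at T = |F_mkt − F*| = |364.06 − 351.7484| = ₹12.31 per share

₹12.31 per share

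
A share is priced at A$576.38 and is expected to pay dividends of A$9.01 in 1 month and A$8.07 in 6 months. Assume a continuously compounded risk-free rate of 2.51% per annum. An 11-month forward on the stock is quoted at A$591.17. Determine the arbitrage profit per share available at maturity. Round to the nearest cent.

A$18.73 per share

PV(dividends) I = 9.01·e^(−0.0251·1/12) + 8.07·e^(−0.0251·6/12) = 16.9605
Fair forward F* = (S − I)·e^(rT) = (576.38 − 16.9605)·e^0.023008 = 559.4195 × 1.023275 = 572.4400
Market A$591.17 > fair 572.4400: forward overpriced → cash-and-carry (borrow at r, buy the stock and collect the dividends, short the forward).
Profit at T = |F_mkt − F*| = |591.17 − 572.4400| = A$18.73 per share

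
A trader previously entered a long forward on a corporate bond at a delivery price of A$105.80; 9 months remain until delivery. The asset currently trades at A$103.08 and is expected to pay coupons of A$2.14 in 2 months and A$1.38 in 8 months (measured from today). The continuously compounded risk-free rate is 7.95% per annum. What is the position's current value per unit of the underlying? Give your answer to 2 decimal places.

PV(remaining coupons) I = 2.14·e^(−0.0795·2/12) + 1.38·e^(−0.0795·8/12) = 3.4206
Current forward F = (S − I)·e^(rT) = (103.08 − 3.4206)·e^(0.0795·9/12) = 99.6594 × 1.061438 = 105.7823
Value (long) = (F − K)·e^(−rT) = (105.7823 − 105.80) × 0.942118 = -0.0167
Value = -A$0.02

-A$0.02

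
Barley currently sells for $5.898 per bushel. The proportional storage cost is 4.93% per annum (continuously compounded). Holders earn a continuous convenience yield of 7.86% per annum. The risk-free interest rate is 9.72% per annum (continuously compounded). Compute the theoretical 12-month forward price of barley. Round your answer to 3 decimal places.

Net carry = r + u − y = 0.0972 + 0.0493 − 0.0786 = 0.0679
F = S·e^((r+u−y)T) = 5.898 · e^(0.0679 × 12/12) = 5.898 · e^0.067900
= 5.898 × 1.070258 = $6.312 per bushel

$6.312 per bushel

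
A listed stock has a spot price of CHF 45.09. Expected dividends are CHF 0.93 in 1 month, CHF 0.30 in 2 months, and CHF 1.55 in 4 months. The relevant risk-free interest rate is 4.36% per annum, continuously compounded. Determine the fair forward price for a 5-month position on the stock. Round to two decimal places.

PV(dividends) I = 0.93·e^(−0.0436·1/12) + 0.30·e^(−0.0436·2/12) + 1.55·e^(−0.0436·4/12)
I = 0.9266 + 0.2978 + 1.5276 = 2.7520
F = (S − I)·e^(rT) = (45.09 − 2.7520) · e^(0.0436·5/12)
= 42.3380 · e^0.018167 = 42.3380 × 1.018333 = CHF 43.11

CHF 43.11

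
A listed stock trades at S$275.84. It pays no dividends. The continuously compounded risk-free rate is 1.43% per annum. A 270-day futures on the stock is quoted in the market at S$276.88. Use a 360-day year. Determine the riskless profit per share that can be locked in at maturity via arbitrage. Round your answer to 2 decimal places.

S$1.93 per share

Fair futures: F* = S·e^(carry·T), with carry = r = 0.0143
F* = 275.84 · e^(0.0143 × 270/360) = 275.84 · e^0.010725 = 275.84 × 1.010783 = S$278.8144
Market S$276.88 < fair S$278.8144: forward underpriced → reverse cash-and-carry (short spot, go long the forward).
At maturity, profit = |F_mkt − F*| = |276.88 − 278.8144| = S$1.93 per share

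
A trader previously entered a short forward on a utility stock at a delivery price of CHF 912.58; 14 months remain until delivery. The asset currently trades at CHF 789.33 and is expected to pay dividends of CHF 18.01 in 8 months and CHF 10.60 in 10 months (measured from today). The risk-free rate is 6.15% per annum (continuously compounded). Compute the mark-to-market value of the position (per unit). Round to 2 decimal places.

CHF 87.42

PV(remaining dividends) I = 18.01·e^(−0.0615·8/12) + 10.60·e^(−0.0615·10/12) = 27.3570
Current forward F = (S − I)·e^(rT) = (789.33 − 27.3570)·e^(0.0615·14/12) = 761.9730 × 1.074387 = 818.6539
Value (long) = (F − K)·e^(−rT) = (818.6539 − 912.58) × 0.930764 = -87.4230
Short position value = −(long value) = CHF 87.42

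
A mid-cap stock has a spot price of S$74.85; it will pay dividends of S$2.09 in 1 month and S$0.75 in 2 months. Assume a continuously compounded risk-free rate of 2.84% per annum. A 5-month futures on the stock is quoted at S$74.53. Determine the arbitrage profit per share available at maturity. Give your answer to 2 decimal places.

PV(dividends) I = 2.09·e^(−0.0284·1/12) + 0.75·e^(−0.0284·2/12) = 2.8315
Fair futures F* = (S − I)·e^(rT) = (74.85 − 2.8315)·e^0.011833 = 72.0185 × 1.011903 = 72.8757
Market S$74.53 > fair 72.8757: forward overpriced → cash-and-carry (borrow at r, buy the stock and collect the dividends, short the forward).
Profit at T = |F_mkt − F*| = |74.53 − 72.8757| = S$1.65 per share

S$1.65 per share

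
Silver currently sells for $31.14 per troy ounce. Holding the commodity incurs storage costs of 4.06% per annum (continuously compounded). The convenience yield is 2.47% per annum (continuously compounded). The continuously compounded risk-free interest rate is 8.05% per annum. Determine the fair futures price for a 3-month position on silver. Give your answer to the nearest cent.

Net carry = r + u − y = 0.0805 + 0.0406 − 0.0247 = 0.0964
F = S·e^((r+u−y)T) = 31.14 · e^(0.0964 × 3/12) = 31.14 · e^0.024100
= 31.14 × 1.024393 = $31.90 per troy ounce

$31.90 per troy ounce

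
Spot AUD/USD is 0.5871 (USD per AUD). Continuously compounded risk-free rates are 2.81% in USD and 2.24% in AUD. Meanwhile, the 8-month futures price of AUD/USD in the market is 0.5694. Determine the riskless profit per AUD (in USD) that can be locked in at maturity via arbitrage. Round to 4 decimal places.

Fair futures: F* = S·e^(carry·T), with carry = (r_USD − r_AUD) = 0.0281 − 0.0224 = 0.0057
F* = 0.5871 · e^(0.0057 × 8/12) = 0.5871 · e^0.003800 = 0.5871 × 1.003807 = 0.5893
Market 0.5694 < fair 0.5893: forward underpriced → reverse cash-and-carry (short spot, go long the forward).
At maturity, profit = |F_mkt − F*| = |0.5694 − 0.5893| = 0.0199 per AUD (in USD)

0.0199 per AUD (in USD)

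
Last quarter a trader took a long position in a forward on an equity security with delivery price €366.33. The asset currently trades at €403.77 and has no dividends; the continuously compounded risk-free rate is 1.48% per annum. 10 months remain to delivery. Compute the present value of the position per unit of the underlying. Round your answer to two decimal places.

Current fair forward for the remaining 10 months: F = S·e^(r·T), r = 0.0148
F = 403.77 · e^(0.0148 × 10/12) = 403.77 × 1.012410 = 408.7808
Value of long forward = (F − K)·e^(−rT) = (408.7808 − 366.33) · e^(−0.0148·10/12)
= 42.4508 × 0.987742 = 41.93

€41.93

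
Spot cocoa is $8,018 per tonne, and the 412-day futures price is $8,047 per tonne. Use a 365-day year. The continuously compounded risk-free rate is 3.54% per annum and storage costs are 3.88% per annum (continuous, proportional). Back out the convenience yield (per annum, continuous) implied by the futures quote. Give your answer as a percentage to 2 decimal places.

F = S·e^((r+u−y)T) ⇒ (r+u−y) = ln(F/S)/T
ln(8047/8018) = 0.003610; /T ⇒ 0.003198
y = r + u − ln(F/S)/T = 0.0354 + 0.0388 − 0.003198 = 0.071002
y = 7.10%

7.10%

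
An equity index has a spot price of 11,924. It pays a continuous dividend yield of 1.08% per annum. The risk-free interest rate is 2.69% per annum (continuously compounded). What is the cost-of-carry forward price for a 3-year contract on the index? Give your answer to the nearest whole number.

12,514

F = S·e^((r − q)T) = 11924 · e^((0.0269 − 0.0108) × 3)
= 11924 · e^0.048300 = 11924 × 1.049485
F = 12,514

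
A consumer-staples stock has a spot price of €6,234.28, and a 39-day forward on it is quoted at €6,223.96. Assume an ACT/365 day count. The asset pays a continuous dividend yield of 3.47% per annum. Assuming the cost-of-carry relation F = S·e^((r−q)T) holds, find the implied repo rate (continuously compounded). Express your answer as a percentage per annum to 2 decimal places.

1.92%

From F = S·e^((r−q)T): (r − q) = ln(F/S)/T
ln(6223.96/6234.28) = ln(0.998345) = -0.001656
(r − q) = -0.001656 / (39/365) = -0.015498
r = ln(F/S)/T + q = -0.015498 + 0.0347 = 0.019202
r = 1.92%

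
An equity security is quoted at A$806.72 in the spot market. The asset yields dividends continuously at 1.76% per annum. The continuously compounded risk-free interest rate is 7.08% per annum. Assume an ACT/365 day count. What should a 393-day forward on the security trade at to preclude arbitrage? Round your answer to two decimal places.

F = S·e^((r − q)T) = 806.72 · e^((0.0708 − 0.0176) × 393/365)
= 806.72 · e^0.057281 = 806.72 × 1.058953
F = A$854.28

A$854.28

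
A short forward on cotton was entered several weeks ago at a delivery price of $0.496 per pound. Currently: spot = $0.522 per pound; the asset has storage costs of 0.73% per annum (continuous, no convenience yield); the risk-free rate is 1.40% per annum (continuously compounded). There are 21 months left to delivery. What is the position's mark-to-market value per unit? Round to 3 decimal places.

-$0.045 per pound

Current fair forward for the remaining 21 months: F = S·e^((r + u)·T), (r + u) = 0.0140 + 0.0073 = 0.0213
F = 0.522 · e^(0.0213 × 21/12) = 0.522 × 1.037978 = 0.5418
Value of long forward = (F − K)·e^(−rT) = (0.5418 − 0.496) · e^(−0.0140·21/12)
= 0.0458 × 0.975798 = 0.045
Short position value = −(long value) = -$0.045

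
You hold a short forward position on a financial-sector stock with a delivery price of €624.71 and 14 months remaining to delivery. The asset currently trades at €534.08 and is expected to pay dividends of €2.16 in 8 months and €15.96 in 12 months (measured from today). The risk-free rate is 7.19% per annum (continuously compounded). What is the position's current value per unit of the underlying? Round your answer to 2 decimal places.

€57.28

PV(remaining dividends) I = 2.16·e^(−0.0719·8/12) + 15.96·e^(−0.0719·12/12) = 16.9117
Current forward F = (S − I)·e^(rT) = (534.08 − 16.9117)·e^(0.0719·14/12) = 517.1683 × 1.087502 = 562.4216
Value (long) = (F − K)·e^(−rT) = (562.4216 − 624.71) × 0.919539 = -57.2766
Short position value = −(long value) = €57.28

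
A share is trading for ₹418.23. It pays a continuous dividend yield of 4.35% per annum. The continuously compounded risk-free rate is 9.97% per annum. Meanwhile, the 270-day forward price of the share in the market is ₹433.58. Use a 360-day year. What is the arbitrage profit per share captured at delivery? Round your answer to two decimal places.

Fair forward: F* = S·e^(carry·T), with carry = (r − q) = 0.0997 − 0.0435 = 0.0562
F* = 418.23 · e^(0.0562 × 270/360) = 418.23 · e^0.042150 = 418.23 × 1.043051 = ₹436.2352
Market ₹433.58 < fair ₹436.2352: forward underpriced → reverse cash-and-carry (short spot, go long the forward).
At maturity, profit = |F_mkt − F*| = |433.58 − 436.2352| = ₹2.66 per share

₹2.66 per share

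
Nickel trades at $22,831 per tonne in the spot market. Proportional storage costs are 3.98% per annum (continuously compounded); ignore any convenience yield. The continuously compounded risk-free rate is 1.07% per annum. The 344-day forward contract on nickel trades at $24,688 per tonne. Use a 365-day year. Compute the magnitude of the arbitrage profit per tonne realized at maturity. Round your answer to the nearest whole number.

$744 per tonne

Fair forward: F* = S·e^(carry·T), with carry = (r + u) = 0.0107 + 0.0398 = 0.0505
F* = 22831 · e^(0.0505 × 344/365) = 22831 · e^0.047595 = 22831 × 1.048746 = $23943.9199
Market $24688 > fair $23943.9199: forward overpriced → cash-and-carry (buy spot, short the forward).
At maturity, profit = |F_mkt − F*| = |24688 − 23943.9199| = $744 per tonne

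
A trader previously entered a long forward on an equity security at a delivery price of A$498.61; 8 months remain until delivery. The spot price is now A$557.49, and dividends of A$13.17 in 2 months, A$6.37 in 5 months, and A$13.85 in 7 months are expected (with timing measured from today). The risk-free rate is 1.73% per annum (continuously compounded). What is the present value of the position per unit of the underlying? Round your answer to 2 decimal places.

A$31.43

PV(remaining dividends) I = 13.17·e^(−0.0173·2/12) + 6.37·e^(−0.0173·5/12) + 13.85·e^(−0.0173·7/12) = 33.1673
Current forward F = (S − I)·e^(rT) = (557.49 − 33.1673)·e^(0.0173·8/12) = 524.3227 × 1.011600 = 530.4048
Value (long) = (F − K)·e^(−rT) = (530.4048 − 498.61) × 0.988533 = 31.4302
Value = A$31.43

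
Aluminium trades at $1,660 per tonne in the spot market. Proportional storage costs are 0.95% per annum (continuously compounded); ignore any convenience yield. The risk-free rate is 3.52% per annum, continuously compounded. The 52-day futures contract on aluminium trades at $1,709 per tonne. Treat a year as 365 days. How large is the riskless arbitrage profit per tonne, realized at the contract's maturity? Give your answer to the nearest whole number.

$38 per tonne

Fair futures: F* = S·e^(carry·T), with carry = (r + u) = 0.0352 + 0.0095 = 0.0447
F* = 1660 · e^(0.0447 × 52/365) = 1660 · e^0.006368 = 1660 × 1.006388 = $1670.6041
Market $1709 > fair $1670.6041: forward overpriced → cash-and-carry (buy spot, short the forward).
At maturity, profit = |F_mkt − F*| = |1709 − 1670.6041| = $38 per tonne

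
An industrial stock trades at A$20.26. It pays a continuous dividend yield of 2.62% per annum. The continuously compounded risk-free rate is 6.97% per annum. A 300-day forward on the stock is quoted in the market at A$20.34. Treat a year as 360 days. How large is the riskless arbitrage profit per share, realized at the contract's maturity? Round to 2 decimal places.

A$0.67 per share

Fair forward: F* = S·e^(carry·T), with carry = (r − q) = 0.0697 − 0.0262 = 0.0435
F* = 20.26 · e^(0.0435 × 300/360) = 20.26 · e^0.036250 = 20.26 × 1.036915 = A$21.0079
Market A$20.34 < fair A$21.0079: forward underpriced → reverse cash-and-carry (short spot, go long the forward).
At maturity, profit = |F_mkt − F*| = |20.34 − 21.0079| = A$0.67 per share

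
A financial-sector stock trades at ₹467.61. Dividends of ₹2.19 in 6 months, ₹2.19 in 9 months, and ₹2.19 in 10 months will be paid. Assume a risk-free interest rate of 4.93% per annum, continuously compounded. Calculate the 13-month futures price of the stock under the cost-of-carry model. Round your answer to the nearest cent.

PV(dividends) I = 2.19·e^(−0.0493·6/12) + 2.19·e^(−0.0493·9/12) + 2.19·e^(−0.0493·10/12)
I = 2.1367 + 2.1105 + 2.1019 = 6.3491
F = (S − I)·e^(rT) = (467.61 − 6.3491) · e^(0.0493·13/12)
= 461.2609 · e^0.053408 = 461.2609 × 1.054860 = ₹486.57

₹486.57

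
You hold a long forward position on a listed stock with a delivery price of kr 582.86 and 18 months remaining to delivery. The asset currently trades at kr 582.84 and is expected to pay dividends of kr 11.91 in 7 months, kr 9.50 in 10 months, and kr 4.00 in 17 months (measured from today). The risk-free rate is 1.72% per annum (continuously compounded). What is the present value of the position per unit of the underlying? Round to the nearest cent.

PV(remaining dividends) I = 11.91·e^(−0.0172·7/12) + 9.50·e^(−0.0172·10/12) + 4.00·e^(−0.0172·17/12) = 25.0596
Current forward F = (S − I)·e^(rT) = (582.84 − 25.0596)·e^(0.0172·18/12) = 557.7804 × 1.026136 = 572.3585
Value (long) = (F − K)·e^(−rT) = (572.3585 − 582.86) × 0.974530 = -10.2340
Value = -kr 10.23

-kr 10.23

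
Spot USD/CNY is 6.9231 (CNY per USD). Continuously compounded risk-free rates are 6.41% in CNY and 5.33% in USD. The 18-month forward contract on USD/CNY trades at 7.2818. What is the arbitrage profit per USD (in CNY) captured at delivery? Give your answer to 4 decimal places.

0.2456 per USD (in CNY)

Fair forward: F* = S·e^(carry·T), with carry = (r_CNY − r_USD) = 0.0641 − 0.0533 = 0.0108
F* = 6.9231 · e^(0.0108 × 18/12) = 6.9231 · e^0.016200 = 6.9231 × 1.016332 = 7.0362
Market 7.2818 > fair 7.0362: forward overpriced → cash-and-carry (buy spot, short the forward).
At maturity, profit = |F_mkt − F*| = |7.2818 − 7.0362| = 0.2456 per USD (in CNY)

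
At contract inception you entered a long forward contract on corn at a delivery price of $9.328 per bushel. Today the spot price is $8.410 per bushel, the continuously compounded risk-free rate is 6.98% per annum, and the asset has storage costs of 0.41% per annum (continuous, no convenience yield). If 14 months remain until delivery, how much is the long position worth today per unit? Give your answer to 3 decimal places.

Current fair forward for the remaining 14 months: F = S·e^((r + u)·T), (r + u) = 0.0698 + 0.0041 = 0.0739
F = 8.410 · e^(0.0739 × 14/12) = 8.410 × 1.090042 = 9.1673
Value of long forward = (F − K)·e^(−rT) = (9.1673 − 9.328) · e^(−0.0698·14/12)
= -0.1607 × 0.921794 = -0.148

-$0.148 per bushel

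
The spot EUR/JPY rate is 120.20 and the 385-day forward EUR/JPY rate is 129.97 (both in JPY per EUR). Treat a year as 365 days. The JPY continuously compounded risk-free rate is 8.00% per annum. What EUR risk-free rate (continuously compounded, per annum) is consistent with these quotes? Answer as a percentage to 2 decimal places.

0.59%

F = S·e^((r_JPY − r_EUR)T) ⇒ r_EUR = r_JPY − ln(F/S)/T
ln(129.97/120.20) = 0.078147; /(385/365) = 0.074087
r_EUR = 0.0800 − 0.074087 = 0.005913
r_EUR = 0.59%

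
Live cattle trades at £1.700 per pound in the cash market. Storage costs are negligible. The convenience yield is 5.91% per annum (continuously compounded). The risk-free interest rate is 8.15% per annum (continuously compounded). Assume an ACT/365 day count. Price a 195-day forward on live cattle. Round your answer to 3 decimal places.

£1.720 per pound

Net carry = r + u − y = 0.0815 + 0.0000 − 0.0591 = 0.0224
F = S·e^((r+u−y)T) = 1.700 · e^(0.0224 × 195/365) = 1.700 · e^0.011967
= 1.700 × 1.012039 = £1.720 per pound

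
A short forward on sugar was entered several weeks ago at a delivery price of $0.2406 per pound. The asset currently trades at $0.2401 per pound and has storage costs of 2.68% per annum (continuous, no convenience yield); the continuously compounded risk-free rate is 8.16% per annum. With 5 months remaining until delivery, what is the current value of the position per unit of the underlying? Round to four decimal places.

Current fair forward for the remaining 5 months: F = S·e^((r + u)·T), (r + u) = 0.0816 + 0.0268 = 0.1084
F = 0.2401 · e^(0.1084 × 5/12) = 0.2401 × 1.046202 = 0.2512
Value of long forward = (F − K)·e^(−rT) = (0.2512 − 0.2406) · e^(−0.0816·5/12)
= 0.0106 × 0.966572 = 0.0102
Short position value = −(long value) = -$0.0102

-$0.0102 per pound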